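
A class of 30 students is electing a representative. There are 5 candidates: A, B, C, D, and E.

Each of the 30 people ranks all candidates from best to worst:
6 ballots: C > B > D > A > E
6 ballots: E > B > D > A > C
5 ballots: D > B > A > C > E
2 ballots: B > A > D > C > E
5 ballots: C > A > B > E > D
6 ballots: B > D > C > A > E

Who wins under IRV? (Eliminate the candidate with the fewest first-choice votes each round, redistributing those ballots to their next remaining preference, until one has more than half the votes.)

Round 1: A 0, B 8, C 11, D 5, E 6. A eliminated.
Round 2: B 8, C 11, D 5, E 6. D eliminated.
Round 3: B 13, C 11, E 6. E eliminated.
Round 4: B 19, C 11. B has a majority (≥16).

B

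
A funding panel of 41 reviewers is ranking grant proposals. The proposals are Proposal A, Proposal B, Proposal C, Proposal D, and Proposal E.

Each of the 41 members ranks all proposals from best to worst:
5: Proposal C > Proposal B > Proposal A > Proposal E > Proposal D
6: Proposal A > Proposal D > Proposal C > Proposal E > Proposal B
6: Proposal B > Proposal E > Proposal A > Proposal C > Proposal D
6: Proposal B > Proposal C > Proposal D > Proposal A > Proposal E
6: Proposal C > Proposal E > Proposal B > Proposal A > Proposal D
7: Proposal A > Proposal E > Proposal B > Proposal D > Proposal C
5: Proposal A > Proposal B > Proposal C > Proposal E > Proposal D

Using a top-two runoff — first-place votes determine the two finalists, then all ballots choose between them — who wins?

Proposal B

Round 1 first-place votes: Proposal A 18, Proposal B 12, Proposal C 11, Proposal D 0, Proposal E 0. Proposal A and Proposal B advance.
Runoff: Proposal A is ranked above Proposal B on 18 ballots, Proposal B above Proposal A on 23.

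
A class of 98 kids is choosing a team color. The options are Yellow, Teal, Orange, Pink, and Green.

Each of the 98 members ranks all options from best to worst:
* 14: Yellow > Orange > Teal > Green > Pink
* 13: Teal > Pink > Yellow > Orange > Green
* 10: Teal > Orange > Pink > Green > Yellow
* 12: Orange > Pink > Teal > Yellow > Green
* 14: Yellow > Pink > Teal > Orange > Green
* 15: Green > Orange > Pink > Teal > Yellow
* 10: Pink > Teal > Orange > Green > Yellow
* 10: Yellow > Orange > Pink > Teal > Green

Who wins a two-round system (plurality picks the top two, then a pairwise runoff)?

Teal

Round 1 first-place votes: Yellow 38, Teal 23, Orange 12, Pink 10, Green 15. Yellow and Teal advance.
Runoff: Yellow is ranked above Teal on 38 ballots, Teal above Yellow on 60.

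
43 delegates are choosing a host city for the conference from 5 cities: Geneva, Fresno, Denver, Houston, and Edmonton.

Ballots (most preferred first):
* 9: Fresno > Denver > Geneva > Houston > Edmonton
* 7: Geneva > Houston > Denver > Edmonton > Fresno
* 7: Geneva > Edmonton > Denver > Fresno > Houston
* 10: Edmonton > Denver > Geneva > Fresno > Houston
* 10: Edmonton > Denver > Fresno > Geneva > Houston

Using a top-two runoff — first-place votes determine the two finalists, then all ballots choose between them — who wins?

Round 1 first-place votes: Geneva 14, Fresno 9, Denver 0, Houston 0, Edmonton 20. Edmonton and Geneva advance.
Runoff: Edmonton is ranked above Geneva on 20 ballots, Geneva above Edmonton on 23.

Geneva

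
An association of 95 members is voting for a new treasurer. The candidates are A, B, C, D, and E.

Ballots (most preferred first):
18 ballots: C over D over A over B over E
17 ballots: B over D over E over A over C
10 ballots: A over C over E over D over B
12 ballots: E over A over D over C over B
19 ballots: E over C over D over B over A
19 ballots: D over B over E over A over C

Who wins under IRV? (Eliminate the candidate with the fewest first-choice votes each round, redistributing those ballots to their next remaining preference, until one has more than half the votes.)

Round 1: A 10, B 17, C 18, D 19, E 31. A eliminated.
Round 2: B 17, C 28, D 19, E 31. B eliminated.
Round 3: C 28, D 36, E 31. C eliminated.
Round 4: D 54, E 41. D has a majority (≥48).

D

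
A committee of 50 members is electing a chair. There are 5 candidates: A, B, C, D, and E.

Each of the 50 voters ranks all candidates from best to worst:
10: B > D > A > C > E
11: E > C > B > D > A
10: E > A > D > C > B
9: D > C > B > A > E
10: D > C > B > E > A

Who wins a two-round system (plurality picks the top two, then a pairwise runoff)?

Round 1 first-place votes: A 0, B 10, C 0, D 19, E 21. E and D advance.
Runoff: E is ranked above D on 21 ballots, D above E on 29.

D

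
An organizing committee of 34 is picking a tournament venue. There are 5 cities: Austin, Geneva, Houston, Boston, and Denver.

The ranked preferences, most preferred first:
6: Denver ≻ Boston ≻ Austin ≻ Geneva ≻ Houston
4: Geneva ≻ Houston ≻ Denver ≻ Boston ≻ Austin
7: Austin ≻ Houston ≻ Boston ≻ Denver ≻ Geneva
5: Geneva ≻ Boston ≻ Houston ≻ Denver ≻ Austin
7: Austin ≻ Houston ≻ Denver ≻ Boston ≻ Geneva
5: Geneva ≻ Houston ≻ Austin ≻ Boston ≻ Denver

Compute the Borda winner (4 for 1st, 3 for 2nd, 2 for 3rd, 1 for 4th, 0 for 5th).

Houston

Austin: 6×2 + 4×0 + 7×4 + 5×0 + 7×4 + 5×2 = 78
Geneva: 6×1 + 4×4 + 7×0 + 5×4 + 7×0 + 5×4 = 62
Houston: 6×0 + 4×3 + 7×3 + 5×2 + 7×3 + 5×3 = 79
Boston: 6×3 + 4×1 + 7×2 + 5×3 + 7×1 + 5×1 = 63
Denver: 6×4 + 4×2 + 7×1 + 5×1 + 7×2 + 5×0 = 58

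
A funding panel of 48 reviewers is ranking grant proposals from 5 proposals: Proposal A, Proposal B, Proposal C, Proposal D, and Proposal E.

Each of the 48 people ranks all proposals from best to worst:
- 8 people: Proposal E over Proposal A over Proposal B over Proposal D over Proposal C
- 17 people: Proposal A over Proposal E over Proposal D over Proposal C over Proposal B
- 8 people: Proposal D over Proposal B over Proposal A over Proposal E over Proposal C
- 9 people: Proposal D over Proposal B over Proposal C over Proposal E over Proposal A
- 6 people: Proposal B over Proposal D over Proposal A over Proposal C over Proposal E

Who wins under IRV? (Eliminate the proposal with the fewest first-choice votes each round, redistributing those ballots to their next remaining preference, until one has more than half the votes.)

Round 1: Proposal A 17, Proposal B 6, Proposal C 0, Proposal D 17, Proposal E 8. Proposal C eliminated.
Round 2: Proposal A 17, Proposal B 6, Proposal D 17, Proposal E 8. Proposal B eliminated.
Round 3: Proposal A 17, Proposal D 23, Proposal E 8. Proposal E eliminated.
Round 4: Proposal A 25, Proposal D 23. Proposal A has a majority (≥25).

Proposal A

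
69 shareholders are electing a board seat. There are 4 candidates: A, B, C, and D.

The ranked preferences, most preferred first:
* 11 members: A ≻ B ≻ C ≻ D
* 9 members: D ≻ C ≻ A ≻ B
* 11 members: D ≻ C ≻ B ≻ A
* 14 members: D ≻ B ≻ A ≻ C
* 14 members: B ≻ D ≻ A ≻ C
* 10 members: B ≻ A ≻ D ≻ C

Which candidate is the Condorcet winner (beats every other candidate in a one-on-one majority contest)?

B vs A: 49–20
B vs C: 49–20
B vs D: 35–34
B beats every other candidate.

B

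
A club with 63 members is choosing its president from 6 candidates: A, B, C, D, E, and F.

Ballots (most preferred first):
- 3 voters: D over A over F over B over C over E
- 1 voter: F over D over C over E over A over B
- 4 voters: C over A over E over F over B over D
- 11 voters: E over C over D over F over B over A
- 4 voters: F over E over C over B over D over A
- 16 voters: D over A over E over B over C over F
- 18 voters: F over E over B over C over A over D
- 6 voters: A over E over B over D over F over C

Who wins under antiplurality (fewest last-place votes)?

Last-place votes: A 15, B 1, C 6, D 22, E 3, F 16.

B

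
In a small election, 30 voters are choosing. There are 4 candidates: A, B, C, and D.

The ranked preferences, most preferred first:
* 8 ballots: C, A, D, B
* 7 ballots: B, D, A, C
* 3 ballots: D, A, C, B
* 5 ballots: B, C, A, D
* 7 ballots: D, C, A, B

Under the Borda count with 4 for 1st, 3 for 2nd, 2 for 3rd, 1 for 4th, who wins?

D

A: 8×3 + 7×2 + 3×3 + 5×2 + 7×2 = 71
B: 8×1 + 7×4 + 3×1 + 5×4 + 7×1 = 66
C: 8×4 + 7×1 + 3×2 + 5×3 + 7×3 = 81
D: 8×2 + 7×3 + 3×4 + 5×1 + 7×4 = 82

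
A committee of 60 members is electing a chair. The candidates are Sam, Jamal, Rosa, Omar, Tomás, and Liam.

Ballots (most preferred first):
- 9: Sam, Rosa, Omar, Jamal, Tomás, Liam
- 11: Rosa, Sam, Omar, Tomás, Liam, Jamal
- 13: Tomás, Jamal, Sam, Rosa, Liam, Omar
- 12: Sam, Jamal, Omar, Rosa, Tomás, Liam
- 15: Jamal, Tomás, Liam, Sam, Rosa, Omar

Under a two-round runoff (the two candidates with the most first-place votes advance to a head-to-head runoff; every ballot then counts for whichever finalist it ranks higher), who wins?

Round 1 first-place votes: Sam 21, Jamal 15, Rosa 11, Omar 0, Tomás 13, Liam 0. Sam and Jamal advance.
Runoff: Sam is ranked above Jamal on 32 ballots, Jamal above Sam on 28.

Sam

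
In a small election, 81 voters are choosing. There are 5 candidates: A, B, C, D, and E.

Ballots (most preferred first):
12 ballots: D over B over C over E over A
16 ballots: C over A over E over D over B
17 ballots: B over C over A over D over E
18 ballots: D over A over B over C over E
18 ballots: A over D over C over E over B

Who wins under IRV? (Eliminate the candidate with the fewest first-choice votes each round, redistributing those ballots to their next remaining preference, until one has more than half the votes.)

A

Round 1: A 18, B 17, C 16, D 30, E 0. E eliminated.
Round 2: A 18, B 17, C 16, D 30. C eliminated.
Round 3: A 34, B 17, D 30. B eliminated.
Round 4: A 51, D 30. A has a majority (≥41).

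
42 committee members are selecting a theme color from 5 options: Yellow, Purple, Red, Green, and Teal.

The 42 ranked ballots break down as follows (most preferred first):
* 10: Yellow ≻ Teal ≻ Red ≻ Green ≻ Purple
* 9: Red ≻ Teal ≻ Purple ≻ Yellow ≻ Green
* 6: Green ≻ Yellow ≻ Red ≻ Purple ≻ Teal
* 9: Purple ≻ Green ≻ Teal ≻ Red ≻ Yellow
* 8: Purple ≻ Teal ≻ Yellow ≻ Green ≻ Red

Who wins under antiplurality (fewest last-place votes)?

Teal

Last-place votes: Yellow 9, Purple 10, Red 8, Green 9, Teal 6.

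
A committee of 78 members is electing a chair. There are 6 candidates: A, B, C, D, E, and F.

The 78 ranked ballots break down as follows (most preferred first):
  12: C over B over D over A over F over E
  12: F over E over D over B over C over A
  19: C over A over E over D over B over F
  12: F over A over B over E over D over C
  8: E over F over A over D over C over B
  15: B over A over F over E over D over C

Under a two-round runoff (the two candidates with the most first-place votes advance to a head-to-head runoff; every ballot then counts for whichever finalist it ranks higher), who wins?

Round 1 first-place votes: A 0, B 15, C 31, D 0, E 8, F 24. C and F advance.
Runoff: C is ranked above F on 31 ballots, F above C on 47.

F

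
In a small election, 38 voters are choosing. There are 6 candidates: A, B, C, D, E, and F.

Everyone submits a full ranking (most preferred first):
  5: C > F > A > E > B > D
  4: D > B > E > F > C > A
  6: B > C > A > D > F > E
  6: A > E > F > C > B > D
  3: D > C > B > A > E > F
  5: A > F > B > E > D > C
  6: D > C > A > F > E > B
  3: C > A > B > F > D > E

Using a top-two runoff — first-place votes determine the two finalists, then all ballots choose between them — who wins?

A

Round 1 first-place votes: A 11, B 6, C 8, D 13, E 0, F 0. D and A advance.
Runoff: D is ranked above A on 13 ballots, A above D on 25.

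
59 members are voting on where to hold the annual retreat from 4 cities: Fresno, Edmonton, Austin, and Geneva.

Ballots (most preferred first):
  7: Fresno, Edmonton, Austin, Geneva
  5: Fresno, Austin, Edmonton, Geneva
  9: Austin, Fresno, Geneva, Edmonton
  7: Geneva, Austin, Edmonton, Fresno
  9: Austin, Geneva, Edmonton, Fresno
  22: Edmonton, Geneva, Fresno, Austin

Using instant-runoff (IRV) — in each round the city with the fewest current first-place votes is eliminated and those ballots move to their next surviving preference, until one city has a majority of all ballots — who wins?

Austin

Round 1: Fresno 12, Edmonton 22, Austin 18, Geneva 7. Geneva eliminated.
Round 2: Fresno 12, Edmonton 22, Austin 25. Fresno eliminated.
Round 3: Edmonton 29, Austin 30. Austin has a majority (≥30).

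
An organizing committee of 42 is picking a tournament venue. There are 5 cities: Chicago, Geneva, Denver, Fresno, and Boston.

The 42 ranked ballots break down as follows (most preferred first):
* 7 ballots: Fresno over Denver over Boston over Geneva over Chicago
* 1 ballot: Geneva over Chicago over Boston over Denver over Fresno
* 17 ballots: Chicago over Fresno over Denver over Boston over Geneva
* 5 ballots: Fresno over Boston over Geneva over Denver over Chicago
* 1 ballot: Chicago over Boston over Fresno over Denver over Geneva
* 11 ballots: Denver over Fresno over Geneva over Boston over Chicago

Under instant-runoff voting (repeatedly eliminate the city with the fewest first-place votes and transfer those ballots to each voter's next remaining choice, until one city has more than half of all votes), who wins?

Fresno

Round 1: Chicago 18, Geneva 1, Denver 11, Fresno 12, Boston 0. Boston eliminated.
Round 2: Chicago 18, Geneva 1, Denver 11, Fresno 12. Geneva eliminated.
Round 3: Chicago 19, Denver 11, Fresno 12. Denver eliminated.
Round 4: Chicago 19, Fresno 23. Fresno has a majority (≥22).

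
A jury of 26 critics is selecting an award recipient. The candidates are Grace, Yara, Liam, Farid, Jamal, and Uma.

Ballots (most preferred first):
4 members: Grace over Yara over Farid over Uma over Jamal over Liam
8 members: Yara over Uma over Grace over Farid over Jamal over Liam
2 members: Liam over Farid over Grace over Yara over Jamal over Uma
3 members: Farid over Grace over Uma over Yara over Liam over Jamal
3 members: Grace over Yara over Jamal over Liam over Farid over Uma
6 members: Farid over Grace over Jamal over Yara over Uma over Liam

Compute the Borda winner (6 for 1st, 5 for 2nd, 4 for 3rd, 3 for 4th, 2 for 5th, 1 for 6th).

Grace: 4×6 + 8×4 + 2×4 + 3×5 + 3×6 + 6×5 = 127
Yara: 4×5 + 8×6 + 2×3 + 3×3 + 3×5 + 6×3 = 116
Liam: 4×1 + 8×1 + 2×6 + 3×2 + 3×3 + 6×1 = 45
Farid: 4×4 + 8×3 + 2×5 + 3×6 + 3×2 + 6×6 = 110
Jamal: 4×2 + 8×2 + 2×2 + 3×1 + 3×4 + 6×4 = 67
Uma: 4×3 + 8×5 + 2×1 + 3×4 + 3×1 + 6×2 = 81

Grace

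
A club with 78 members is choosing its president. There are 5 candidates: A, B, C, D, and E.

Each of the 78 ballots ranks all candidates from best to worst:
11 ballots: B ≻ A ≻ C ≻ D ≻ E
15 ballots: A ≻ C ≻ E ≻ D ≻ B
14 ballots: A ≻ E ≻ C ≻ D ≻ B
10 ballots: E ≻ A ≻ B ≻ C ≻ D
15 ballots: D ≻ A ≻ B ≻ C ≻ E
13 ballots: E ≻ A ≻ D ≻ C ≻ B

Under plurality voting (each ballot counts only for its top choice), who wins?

A

First-place votes: A 29, B 11, C 0, D 15, E 23.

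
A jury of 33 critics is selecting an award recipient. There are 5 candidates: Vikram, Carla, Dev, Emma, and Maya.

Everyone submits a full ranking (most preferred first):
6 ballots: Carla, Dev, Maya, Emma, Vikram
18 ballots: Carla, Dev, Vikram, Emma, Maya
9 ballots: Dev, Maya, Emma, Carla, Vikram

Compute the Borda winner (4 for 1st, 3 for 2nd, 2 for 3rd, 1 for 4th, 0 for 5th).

Dev

Vikram: 6×0 + 18×2 + 9×0 = 36
Carla: 6×4 + 18×4 + 9×1 = 105
Dev: 6×3 + 18×3 + 9×4 = 108
Emma: 6×1 + 18×1 + 9×2 = 42
Maya: 6×2 + 18×0 + 9×3 = 39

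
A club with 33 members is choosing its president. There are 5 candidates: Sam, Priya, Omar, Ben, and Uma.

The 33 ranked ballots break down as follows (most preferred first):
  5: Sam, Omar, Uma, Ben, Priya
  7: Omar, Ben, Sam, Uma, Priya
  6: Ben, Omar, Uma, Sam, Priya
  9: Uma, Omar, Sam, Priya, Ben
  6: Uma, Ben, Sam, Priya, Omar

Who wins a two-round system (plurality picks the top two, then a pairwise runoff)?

Omar

Round 1 first-place votes: Sam 5, Priya 0, Omar 7, Ben 6, Uma 15. Uma and Omar advance.
Runoff: Uma is ranked above Omar on 15 ballots, Omar above Uma on 18.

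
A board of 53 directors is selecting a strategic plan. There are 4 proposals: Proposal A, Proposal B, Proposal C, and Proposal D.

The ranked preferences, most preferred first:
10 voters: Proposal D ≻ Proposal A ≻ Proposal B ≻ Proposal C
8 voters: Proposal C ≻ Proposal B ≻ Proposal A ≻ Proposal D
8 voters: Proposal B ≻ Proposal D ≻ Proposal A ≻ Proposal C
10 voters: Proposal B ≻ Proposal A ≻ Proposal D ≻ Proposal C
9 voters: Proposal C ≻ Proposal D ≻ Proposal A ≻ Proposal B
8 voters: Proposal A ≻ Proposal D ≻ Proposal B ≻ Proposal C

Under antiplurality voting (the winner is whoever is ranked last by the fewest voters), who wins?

Proposal A

Last-place votes: Proposal A 0, Proposal B 9, Proposal C 36, Proposal D 8.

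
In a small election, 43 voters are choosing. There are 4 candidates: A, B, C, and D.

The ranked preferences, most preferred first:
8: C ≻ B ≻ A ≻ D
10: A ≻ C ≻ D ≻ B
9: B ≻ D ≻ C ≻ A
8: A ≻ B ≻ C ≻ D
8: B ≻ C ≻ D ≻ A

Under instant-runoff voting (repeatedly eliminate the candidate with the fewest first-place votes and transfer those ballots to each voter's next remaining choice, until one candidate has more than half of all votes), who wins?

B

Round 1: A 18, B 17, C 8, D 0. D eliminated.
Round 2: A 18, B 17, C 8. C eliminated.
Round 3: A 18, B 25. B has a majority (≥22).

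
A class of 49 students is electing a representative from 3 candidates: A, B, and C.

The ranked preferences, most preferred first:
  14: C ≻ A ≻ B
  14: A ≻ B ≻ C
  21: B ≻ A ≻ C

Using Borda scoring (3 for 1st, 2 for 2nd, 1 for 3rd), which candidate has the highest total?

A: 14×2 + 14×3 + 21×2 = 112
B: 14×1 + 14×2 + 21×3 = 105
C: 14×3 + 14×1 + 21×1 = 77

A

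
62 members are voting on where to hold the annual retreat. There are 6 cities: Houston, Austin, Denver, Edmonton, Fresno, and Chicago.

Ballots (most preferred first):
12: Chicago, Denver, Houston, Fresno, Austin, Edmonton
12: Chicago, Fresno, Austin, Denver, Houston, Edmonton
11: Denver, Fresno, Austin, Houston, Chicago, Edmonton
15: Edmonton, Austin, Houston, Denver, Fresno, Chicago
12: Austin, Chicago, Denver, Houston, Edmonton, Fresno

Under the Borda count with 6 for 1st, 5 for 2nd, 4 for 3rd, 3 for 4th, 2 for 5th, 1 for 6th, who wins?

Austin

Houston: 12×4 + 12×2 + 11×3 + 15×4 + 12×3 = 201
Austin: 12×2 + 12×4 + 11×4 + 15×5 + 12×6 = 263
Denver: 12×5 + 12×3 + 11×6 + 15×3 + 12×4 = 255
Edmonton: 12×1 + 12×1 + 11×1 + 15×6 + 12×2 = 149
Fresno: 12×3 + 12×5 + 11×5 + 15×2 + 12×1 = 193
Chicago: 12×6 + 12×6 + 11×2 + 15×1 + 12×5 = 241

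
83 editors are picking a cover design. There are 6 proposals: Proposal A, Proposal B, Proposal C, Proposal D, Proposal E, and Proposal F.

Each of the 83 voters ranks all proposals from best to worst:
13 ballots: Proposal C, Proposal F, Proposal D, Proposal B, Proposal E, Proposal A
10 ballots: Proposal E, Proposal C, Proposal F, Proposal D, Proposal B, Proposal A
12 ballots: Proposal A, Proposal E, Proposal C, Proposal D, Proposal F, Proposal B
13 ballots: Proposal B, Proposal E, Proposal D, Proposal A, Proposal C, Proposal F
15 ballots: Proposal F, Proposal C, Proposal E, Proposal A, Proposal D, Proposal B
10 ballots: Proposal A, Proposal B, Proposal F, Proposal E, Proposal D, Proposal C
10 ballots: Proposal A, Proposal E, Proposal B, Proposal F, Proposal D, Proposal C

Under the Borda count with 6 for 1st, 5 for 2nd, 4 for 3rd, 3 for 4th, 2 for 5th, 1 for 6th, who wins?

Proposal E

Proposal A: 13×1 + 10×1 + 12×6 + 13×3 + 15×3 + 10×6 + 10×6 = 299
Proposal B: 13×3 + 10×2 + 12×1 + 13×6 + 15×1 + 10×5 + 10×4 = 254
Proposal C: 13×6 + 10×5 + 12×4 + 13×2 + 15×5 + 10×1 + 10×1 = 297
Proposal D: 13×4 + 10×3 + 12×3 + 13×4 + 15×2 + 10×2 + 10×2 = 240
Proposal E: 13×2 + 10×6 + 12×5 + 13×5 + 15×4 + 10×3 + 10×5 = 351
Proposal F: 13×5 + 10×4 + 12×2 + 13×1 + 15×6 + 10×4 + 10×3 = 302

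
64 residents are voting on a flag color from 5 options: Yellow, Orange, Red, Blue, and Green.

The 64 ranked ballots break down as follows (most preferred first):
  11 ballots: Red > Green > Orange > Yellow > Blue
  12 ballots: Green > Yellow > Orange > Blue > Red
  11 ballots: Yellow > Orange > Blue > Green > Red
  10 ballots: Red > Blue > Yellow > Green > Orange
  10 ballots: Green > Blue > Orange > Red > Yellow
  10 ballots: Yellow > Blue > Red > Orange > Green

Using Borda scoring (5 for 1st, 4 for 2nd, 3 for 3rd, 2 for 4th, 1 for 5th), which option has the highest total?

Yellow

Yellow: 11×2 + 12×4 + 11×5 + 10×3 + 10×1 + 10×5 = 215
Orange: 11×3 + 12×3 + 11×4 + 10×1 + 10×3 + 10×2 = 173
Red: 11×5 + 12×1 + 11×1 + 10×5 + 10×2 + 10×3 = 178
Blue: 11×1 + 12×2 + 11×3 + 10×4 + 10×4 + 10×4 = 188
Green: 11×4 + 12×5 + 11×2 + 10×2 + 10×5 + 10×1 = 206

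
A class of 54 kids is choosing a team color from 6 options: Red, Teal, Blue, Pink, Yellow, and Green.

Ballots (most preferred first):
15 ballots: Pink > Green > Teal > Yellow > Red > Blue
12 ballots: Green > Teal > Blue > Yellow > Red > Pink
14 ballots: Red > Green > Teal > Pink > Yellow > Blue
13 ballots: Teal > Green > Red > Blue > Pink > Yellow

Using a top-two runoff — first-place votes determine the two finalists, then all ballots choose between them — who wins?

Round 1 first-place votes: Red 14, Teal 13, Blue 0, Pink 15, Yellow 0, Green 12. Pink and Red advance.
Runoff: Pink is ranked above Red on 15 ballots, Red above Pink on 39.

Red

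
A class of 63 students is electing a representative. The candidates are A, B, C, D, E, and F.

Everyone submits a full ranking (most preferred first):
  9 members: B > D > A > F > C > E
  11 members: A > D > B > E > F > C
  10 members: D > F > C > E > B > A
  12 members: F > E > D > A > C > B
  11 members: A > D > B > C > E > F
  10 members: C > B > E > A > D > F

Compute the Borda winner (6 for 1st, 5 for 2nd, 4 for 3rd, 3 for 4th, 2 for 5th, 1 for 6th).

D

A: 9×4 + 11×6 + 10×1 + 12×3 + 11×6 + 10×3 = 244
B: 9×6 + 11×4 + 10×2 + 12×1 + 11×4 + 10×5 = 224
C: 9×2 + 11×1 + 10×4 + 12×2 + 11×3 + 10×6 = 186
D: 9×5 + 11×5 + 10×6 + 12×4 + 11×5 + 10×2 = 283
E: 9×1 + 11×3 + 10×3 + 12×5 + 11×2 + 10×4 = 194
F: 9×3 + 11×2 + 10×5 + 12×6 + 11×1 + 10×1 = 192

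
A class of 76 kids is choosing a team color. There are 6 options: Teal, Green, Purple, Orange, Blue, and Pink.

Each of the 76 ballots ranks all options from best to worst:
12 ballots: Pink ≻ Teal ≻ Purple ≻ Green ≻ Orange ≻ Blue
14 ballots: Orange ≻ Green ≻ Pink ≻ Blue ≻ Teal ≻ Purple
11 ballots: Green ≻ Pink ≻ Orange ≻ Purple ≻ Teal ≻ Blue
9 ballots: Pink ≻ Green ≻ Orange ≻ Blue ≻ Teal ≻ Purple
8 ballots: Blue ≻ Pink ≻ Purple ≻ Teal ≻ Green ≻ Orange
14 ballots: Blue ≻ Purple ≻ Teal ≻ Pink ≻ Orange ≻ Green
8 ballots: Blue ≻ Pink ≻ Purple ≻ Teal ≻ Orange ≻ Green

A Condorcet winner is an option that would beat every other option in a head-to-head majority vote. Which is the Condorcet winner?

Pink

Pink vs Teal: 62–14
Pink vs Green: 51–25
Pink vs Purple: 62–14
Pink vs Orange: 62–14
Pink vs Blue: 46–30
Pink beats every other option.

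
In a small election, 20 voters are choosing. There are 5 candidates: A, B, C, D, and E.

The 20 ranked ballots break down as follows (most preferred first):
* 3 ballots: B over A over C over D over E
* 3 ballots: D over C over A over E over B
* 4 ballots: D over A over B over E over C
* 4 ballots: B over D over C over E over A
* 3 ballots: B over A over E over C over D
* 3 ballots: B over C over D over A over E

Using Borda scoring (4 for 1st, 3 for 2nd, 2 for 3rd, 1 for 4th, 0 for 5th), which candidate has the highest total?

B

A: 3×3 + 3×2 + 4×3 + 4×0 + 3×3 + 3×1 = 39
B: 3×4 + 3×0 + 4×2 + 4×4 + 3×4 + 3×4 = 60
C: 3×2 + 3×3 + 4×0 + 4×2 + 3×1 + 3×3 = 35
D: 3×1 + 3×4 + 4×4 + 4×3 + 3×0 + 3×2 = 49
E: 3×0 + 3×1 + 4×1 + 4×1 + 3×2 + 3×0 = 17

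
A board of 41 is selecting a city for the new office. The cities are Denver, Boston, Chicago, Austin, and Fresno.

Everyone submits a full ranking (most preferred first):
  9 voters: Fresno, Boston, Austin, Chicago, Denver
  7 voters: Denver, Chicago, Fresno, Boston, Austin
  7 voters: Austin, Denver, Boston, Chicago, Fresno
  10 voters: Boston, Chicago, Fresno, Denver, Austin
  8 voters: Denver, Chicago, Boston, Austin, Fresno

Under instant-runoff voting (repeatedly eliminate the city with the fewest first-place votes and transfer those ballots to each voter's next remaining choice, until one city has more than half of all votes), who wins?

Round 1: Denver 15, Boston 10, Chicago 0, Austin 7, Fresno 9. Chicago eliminated.
Round 2: Denver 15, Boston 10, Austin 7, Fresno 9. Austin eliminated.
Round 3: Denver 22, Boston 10, Fresno 9. Denver has a majority (≥21).

Denver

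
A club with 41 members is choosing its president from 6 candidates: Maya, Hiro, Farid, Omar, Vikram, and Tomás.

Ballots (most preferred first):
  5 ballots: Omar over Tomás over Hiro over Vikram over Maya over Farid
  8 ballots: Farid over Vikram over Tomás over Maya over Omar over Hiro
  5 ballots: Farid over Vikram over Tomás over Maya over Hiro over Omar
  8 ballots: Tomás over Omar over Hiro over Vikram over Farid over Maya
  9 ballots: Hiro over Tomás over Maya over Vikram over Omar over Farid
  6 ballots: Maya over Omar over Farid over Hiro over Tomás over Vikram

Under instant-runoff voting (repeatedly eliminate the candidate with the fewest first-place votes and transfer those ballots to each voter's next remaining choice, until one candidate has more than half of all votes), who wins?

Tomás

Round 1: Maya 6, Hiro 9, Farid 13, Omar 5, Vikram 0, Tomás 8. Vikram eliminated.
Round 2: Maya 6, Hiro 9, Farid 13, Omar 5, Tomás 8. Omar eliminated.
Round 3: Maya 6, Hiro 9, Farid 13, Tomás 13. Maya eliminated.
Round 4: Hiro 9, Farid 19, Tomás 13. Hiro eliminated.
Round 5: Farid 19, Tomás 22. Tomás has a majority (≥21).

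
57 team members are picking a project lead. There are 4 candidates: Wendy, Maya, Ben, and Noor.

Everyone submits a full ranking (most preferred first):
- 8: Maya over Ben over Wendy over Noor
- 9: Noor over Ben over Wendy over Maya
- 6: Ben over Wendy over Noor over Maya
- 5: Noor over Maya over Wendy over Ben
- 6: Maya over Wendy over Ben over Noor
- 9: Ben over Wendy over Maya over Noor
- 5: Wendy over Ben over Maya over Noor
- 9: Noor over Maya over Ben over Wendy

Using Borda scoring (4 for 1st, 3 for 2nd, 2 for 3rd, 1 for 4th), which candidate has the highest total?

Ben

Wendy: 8×2 + 9×2 + 6×3 + 5×2 + 6×3 + 9×3 + 5×4 + 9×1 = 136
Maya: 8×4 + 9×1 + 6×1 + 5×3 + 6×4 + 9×2 + 5×2 + 9×3 = 141
Ben: 8×3 + 9×3 + 6×4 + 5×1 + 6×2 + 9×4 + 5×3 + 9×2 = 161
Noor: 8×1 + 9×4 + 6×2 + 5×4 + 6×1 + 9×1 + 5×1 + 9×4 = 132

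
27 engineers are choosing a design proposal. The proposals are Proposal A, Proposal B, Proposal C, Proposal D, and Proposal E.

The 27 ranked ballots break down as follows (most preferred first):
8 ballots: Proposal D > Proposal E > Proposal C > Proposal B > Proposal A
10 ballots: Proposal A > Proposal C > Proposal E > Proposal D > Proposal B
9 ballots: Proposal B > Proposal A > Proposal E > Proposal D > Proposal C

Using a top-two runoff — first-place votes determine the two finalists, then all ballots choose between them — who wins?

Round 1 first-place votes: Proposal A 10, Proposal B 9, Proposal C 0, Proposal D 8, Proposal E 0. Proposal A and Proposal B advance.
Runoff: Proposal A is ranked above Proposal B on 10 ballots, Proposal B above Proposal A on 17.

Proposal B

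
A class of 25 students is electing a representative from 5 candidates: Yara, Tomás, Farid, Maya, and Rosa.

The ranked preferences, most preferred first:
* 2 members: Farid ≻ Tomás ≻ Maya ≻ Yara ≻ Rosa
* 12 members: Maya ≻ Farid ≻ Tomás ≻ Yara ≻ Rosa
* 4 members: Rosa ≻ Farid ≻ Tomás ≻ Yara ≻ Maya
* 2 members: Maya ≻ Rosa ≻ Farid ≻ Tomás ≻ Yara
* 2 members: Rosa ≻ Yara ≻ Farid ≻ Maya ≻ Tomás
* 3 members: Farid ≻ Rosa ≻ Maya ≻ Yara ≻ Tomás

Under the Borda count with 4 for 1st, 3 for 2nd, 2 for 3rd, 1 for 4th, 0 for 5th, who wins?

Farid

Yara: 2×1 + 12×1 + 4×1 + 2×0 + 2×3 + 3×1 = 27
Tomás: 2×3 + 12×2 + 4×2 + 2×1 + 2×0 + 3×0 = 40
Farid: 2×4 + 12×3 + 4×3 + 2×2 + 2×2 + 3×4 = 76
Maya: 2×2 + 12×4 + 4×0 + 2×4 + 2×1 + 3×2 = 68
Rosa: 2×0 + 12×0 + 4×4 + 2×3 + 2×4 + 3×3 = 39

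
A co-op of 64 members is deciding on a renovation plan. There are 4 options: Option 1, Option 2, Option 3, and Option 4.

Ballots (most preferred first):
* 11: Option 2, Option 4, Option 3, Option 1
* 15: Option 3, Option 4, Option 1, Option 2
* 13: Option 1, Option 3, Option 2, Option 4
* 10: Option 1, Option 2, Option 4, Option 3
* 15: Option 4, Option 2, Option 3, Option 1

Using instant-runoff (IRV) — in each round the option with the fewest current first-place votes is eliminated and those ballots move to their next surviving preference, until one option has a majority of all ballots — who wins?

Round 1: Option 1 23, Option 2 11, Option 3 15, Option 4 15. Option 2 eliminated.
Round 2: Option 1 23, Option 3 15, Option 4 26. Option 3 eliminated.
Round 3: Option 1 23, Option 4 41. Option 4 has a majority (≥33).

Option 4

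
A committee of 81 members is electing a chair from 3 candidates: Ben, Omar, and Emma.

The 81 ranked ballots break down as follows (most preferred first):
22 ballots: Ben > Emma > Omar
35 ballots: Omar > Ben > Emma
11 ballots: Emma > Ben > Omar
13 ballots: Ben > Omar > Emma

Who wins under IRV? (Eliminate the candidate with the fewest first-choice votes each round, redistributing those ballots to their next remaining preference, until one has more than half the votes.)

Round 1: Ben 35, Omar 35, Emma 11. Emma eliminated.
Round 2: Ben 46, Omar 35. Ben has a majority (≥41).

Ben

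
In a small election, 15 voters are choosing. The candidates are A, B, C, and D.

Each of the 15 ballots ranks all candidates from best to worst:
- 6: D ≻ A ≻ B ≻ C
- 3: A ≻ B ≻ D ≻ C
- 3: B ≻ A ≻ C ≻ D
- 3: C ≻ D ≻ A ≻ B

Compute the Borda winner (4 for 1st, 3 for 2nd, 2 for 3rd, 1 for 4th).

A

A: 6×3 + 3×4 + 3×3 + 3×2 = 45
B: 6×2 + 3×3 + 3×4 + 3×1 = 36
C: 6×1 + 3×1 + 3×2 + 3×4 = 27
D: 6×4 + 3×2 + 3×1 + 3×3 = 42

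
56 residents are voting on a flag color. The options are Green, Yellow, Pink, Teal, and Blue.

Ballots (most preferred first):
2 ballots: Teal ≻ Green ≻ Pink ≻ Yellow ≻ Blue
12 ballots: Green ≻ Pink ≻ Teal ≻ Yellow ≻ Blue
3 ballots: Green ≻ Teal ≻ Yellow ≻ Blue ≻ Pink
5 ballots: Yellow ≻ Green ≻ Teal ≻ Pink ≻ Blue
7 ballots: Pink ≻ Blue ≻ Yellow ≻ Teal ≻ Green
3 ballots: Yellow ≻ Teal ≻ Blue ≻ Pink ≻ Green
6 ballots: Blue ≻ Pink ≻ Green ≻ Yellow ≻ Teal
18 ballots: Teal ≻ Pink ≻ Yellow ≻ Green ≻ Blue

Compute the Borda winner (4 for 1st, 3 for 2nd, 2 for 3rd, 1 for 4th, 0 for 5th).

Green: 2×3 + 12×4 + 3×4 + 5×3 + 7×0 + 3×0 + 6×2 + 18×1 = 111
Yellow: 2×1 + 12×1 + 3×2 + 5×4 + 7×2 + 3×4 + 6×1 + 18×2 = 108
Pink: 2×2 + 12×3 + 3×0 + 5×1 + 7×4 + 3×1 + 6×3 + 18×3 = 148
Teal: 2×4 + 12×2 + 3×3 + 5×2 + 7×1 + 3×3 + 6×0 + 18×4 = 139
Blue: 2×0 + 12×0 + 3×1 + 5×0 + 7×3 + 3×2 + 6×4 + 18×0 = 54

Pink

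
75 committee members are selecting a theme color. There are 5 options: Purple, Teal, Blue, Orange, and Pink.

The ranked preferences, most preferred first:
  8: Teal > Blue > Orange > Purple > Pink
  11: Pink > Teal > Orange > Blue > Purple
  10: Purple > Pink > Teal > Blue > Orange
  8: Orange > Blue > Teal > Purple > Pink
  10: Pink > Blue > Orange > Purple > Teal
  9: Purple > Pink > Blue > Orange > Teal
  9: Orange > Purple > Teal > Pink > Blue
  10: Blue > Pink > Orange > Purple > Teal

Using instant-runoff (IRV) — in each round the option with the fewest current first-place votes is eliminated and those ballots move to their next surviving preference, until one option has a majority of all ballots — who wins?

Round 1: Purple 19, Teal 8, Blue 10, Orange 17, Pink 21. Teal eliminated.
Round 2: Purple 19, Blue 18, Orange 17, Pink 21. Orange eliminated.
Round 3: Purple 28, Blue 26, Pink 21. Pink eliminated.
Round 4: Purple 28, Blue 47. Blue has a majority (≥38).

Blue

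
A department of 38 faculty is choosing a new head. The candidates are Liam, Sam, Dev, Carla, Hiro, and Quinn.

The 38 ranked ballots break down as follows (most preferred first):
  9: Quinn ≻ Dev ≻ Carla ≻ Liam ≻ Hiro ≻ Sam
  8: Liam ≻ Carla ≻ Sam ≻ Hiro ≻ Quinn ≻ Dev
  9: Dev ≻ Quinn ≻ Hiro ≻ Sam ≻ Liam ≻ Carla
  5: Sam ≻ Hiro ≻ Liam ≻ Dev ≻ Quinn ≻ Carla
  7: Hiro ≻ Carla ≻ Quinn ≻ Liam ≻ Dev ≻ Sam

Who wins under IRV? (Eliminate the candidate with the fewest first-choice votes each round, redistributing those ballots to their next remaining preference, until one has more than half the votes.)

Round 1: Liam 8, Sam 5, Dev 9, Carla 0, Hiro 7, Quinn 9. Carla eliminated.
Round 2: Liam 8, Sam 5, Dev 9, Hiro 7, Quinn 9. Sam eliminated.
Round 3: Liam 8, Dev 9, Hiro 12, Quinn 9. Liam eliminated.
Round 4: Dev 9, Hiro 20, Quinn 9. Hiro has a majority (≥20).

Hiro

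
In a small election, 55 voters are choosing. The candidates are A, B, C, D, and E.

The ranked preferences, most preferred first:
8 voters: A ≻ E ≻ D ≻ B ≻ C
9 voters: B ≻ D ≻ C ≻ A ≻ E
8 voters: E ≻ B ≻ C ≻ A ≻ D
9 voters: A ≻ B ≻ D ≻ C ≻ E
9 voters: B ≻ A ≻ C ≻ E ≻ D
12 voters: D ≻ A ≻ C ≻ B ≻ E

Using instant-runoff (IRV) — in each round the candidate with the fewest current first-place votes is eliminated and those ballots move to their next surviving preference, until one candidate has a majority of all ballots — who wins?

A

Round 1: A 17, B 18, C 0, D 12, E 8. C eliminated.
Round 2: A 17, B 18, D 12, E 8. E eliminated.
Round 3: A 17, B 26, D 12. D eliminated.
Round 4: A 29, B 26. A has a majority (≥28).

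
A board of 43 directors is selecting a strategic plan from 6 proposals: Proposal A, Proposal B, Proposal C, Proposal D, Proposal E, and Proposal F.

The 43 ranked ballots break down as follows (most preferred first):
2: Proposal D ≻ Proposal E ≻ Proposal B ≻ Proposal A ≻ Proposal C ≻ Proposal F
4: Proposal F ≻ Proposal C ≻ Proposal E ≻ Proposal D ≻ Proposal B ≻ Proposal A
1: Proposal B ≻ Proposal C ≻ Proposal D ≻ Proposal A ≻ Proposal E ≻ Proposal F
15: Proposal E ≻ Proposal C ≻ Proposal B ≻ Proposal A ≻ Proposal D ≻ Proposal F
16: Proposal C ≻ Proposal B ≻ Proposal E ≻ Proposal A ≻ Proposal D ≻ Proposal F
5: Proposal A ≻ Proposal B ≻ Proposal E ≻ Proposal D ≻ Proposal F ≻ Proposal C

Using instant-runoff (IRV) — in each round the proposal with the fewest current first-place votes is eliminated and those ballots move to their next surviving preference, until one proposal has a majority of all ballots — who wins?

Round 1: Proposal A 5, Proposal B 1, Proposal C 16, Proposal D 2, Proposal E 15, Proposal F 4. Proposal B eliminated.
Round 2: Proposal A 5, Proposal C 17, Proposal D 2, Proposal E 15, Proposal F 4. Proposal D eliminated.
Round 3: Proposal A 5, Proposal C 17, Proposal E 17, Proposal F 4. Proposal F eliminated.
Round 4: Proposal A 5, Proposal C 21, Proposal E 17. Proposal A eliminated.
Round 5: Proposal C 21, Proposal E 22. Proposal E has a majority (≥22).

Proposal E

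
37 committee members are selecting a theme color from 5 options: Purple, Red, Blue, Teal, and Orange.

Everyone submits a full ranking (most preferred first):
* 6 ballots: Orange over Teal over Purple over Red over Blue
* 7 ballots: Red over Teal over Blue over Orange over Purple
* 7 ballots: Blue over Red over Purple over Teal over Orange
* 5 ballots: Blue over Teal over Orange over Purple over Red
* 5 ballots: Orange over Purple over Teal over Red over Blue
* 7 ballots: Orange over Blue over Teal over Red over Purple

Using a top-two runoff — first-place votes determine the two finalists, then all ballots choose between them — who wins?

Round 1 first-place votes: Purple 0, Red 7, Blue 12, Teal 0, Orange 18. Orange and Blue advance.
Runoff: Orange is ranked above Blue on 18 ballots, Blue above Orange on 19.

Blue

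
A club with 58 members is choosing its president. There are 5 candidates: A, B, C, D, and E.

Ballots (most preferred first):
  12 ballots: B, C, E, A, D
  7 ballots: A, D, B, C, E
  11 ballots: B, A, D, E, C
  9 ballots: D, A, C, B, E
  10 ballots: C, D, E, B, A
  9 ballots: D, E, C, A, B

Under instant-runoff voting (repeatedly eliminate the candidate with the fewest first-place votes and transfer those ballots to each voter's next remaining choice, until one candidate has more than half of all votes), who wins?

Round 1: A 7, B 23, C 10, D 18, E 0. E eliminated.
Round 2: A 7, B 23, C 10, D 18. A eliminated.
Round 3: B 23, C 10, D 25. C eliminated.
Round 4: B 23, D 35. D has a majority (≥30).

D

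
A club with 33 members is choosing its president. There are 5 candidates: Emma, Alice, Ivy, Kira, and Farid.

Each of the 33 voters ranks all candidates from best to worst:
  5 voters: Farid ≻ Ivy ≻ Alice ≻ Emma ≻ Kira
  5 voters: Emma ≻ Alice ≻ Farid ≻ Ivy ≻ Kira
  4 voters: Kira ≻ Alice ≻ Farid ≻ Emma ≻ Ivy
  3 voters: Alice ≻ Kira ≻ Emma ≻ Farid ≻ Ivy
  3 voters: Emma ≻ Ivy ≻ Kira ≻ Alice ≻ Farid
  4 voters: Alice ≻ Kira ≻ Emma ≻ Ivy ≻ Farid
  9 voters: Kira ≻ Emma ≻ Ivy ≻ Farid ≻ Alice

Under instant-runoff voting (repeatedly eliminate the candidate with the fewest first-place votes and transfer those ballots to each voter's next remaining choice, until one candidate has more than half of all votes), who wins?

Alice

Round 1: Emma 8, Alice 7, Ivy 0, Kira 13, Farid 5. Ivy eliminated.
Round 2: Emma 8, Alice 7, Kira 13, Farid 5. Farid eliminated.
Round 3: Emma 8, Alice 12, Kira 13. Emma eliminated.
Round 4: Alice 17, Kira 16. Alice has a majority (≥17).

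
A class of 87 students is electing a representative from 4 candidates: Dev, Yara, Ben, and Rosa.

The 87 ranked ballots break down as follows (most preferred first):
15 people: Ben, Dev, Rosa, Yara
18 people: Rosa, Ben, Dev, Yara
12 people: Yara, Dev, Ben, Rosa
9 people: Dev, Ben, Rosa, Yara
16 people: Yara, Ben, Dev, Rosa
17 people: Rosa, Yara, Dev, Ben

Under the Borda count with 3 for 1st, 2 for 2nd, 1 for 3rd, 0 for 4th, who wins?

Ben

Dev: 15×2 + 18×1 + 12×2 + 9×3 + 16×1 + 17×1 = 132
Yara: 15×0 + 18×0 + 12×3 + 9×0 + 16×3 + 17×2 = 118
Ben: 15×3 + 18×2 + 12×1 + 9×2 + 16×2 + 17×0 = 143
Rosa: 15×1 + 18×3 + 12×0 + 9×1 + 16×0 + 17×3 = 129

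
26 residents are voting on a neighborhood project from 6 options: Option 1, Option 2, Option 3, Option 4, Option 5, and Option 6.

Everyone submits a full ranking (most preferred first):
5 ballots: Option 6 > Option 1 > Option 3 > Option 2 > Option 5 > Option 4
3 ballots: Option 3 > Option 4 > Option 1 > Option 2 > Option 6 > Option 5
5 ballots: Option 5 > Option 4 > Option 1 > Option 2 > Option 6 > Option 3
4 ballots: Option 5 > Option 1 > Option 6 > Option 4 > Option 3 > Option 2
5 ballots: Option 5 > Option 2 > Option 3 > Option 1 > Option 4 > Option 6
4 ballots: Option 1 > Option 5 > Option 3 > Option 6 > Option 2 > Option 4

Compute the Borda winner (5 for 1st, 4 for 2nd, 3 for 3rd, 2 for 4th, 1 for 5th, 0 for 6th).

Option 5

Option 1: 5×4 + 3×3 + 5×3 + 4×4 + 5×2 + 4×5 = 90
Option 2: 5×2 + 3×2 + 5×2 + 4×0 + 5×4 + 4×1 = 50
Option 3: 5×3 + 3×5 + 5×0 + 4×1 + 5×3 + 4×3 = 61
Option 4: 5×0 + 3×4 + 5×4 + 4×2 + 5×1 + 4×0 = 45
Option 5: 5×1 + 3×0 + 5×5 + 4×5 + 5×5 + 4×4 = 91
Option 6: 5×5 + 3×1 + 5×1 + 4×3 + 5×0 + 4×2 = 53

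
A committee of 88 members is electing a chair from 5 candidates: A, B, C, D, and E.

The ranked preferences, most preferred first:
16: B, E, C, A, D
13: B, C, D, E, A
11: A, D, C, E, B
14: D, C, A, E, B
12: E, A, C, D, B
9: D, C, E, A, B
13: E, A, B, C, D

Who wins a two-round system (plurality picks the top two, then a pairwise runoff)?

Round 1 first-place votes: A 11, B 29, C 0, D 23, E 25. B and E advance.
Runoff: B is ranked above E on 29 ballots, E above B on 59.

E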